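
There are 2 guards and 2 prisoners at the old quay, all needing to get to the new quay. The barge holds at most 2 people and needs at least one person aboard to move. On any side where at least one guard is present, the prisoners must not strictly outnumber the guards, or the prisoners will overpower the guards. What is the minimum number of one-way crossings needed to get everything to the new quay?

5

Counting alone: each trip to the new quay takes at most 2 across and each return brings at least 1 back, so after t trips out (and t−1 returns) at most 2t − (t−1) of the 4 are across; that first reaches 4 at t = 3, so at least 5 crossings are needed.
The plan below uses exactly 5 crossings, so it is optimal:
1. 2 prisoners → the new quay.  (the old quay: 2G 0P; the new quay: 0G 2P)
2. 1 prisoner ← the old quay.  (the old quay: 2G 1P; the new quay: 0G 1P)
3. 2 guards → the new quay.  (the old quay: 0G 1P; the new quay: 2G 1P)
4. 1 prisoner ← the old quay.  (the old quay: 0G 2P; the new quay: 2G 0P)
5. 2 prisoners → the new quay.  (the old quay: 0G 0P; the new quay: 2G 2P)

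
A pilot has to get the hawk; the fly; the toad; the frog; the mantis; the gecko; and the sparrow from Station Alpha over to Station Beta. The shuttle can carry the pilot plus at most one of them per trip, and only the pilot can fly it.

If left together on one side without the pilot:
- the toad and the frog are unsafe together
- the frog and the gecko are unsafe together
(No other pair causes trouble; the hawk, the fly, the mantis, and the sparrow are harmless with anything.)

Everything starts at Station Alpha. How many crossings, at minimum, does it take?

Counting alone: the pilot can take at most 1 across per trip to Station Beta, so moving all 7 needs at least 7 loaded trips out, with a return between consecutive ones — at least 13 crossings.
The safety rule pushes this higher. Following every safe sequence of crossings, the most of the 7 that can be at Station Beta as the shuttle arrives there on crossing 13 is 6 — never all 7.
So no plan with fewer than 15 crossings exists, and this one achieves 15:
1. Pilot goes to Station Beta with the frog.  [Station Alpha: the fly, the gecko, the hawk, the mantis, the sparrow, the toad | Station Beta: the frog]
2. Pilot goes back to Station Alpha alone.  [Station Alpha: the fly, the gecko, the hawk, the mantis, the sparrow, the toad | Station Beta: the frog]
3. Pilot goes to Station Beta with the hawk.  [Station Alpha: the fly, the gecko, the mantis, the sparrow, the toad | Station Beta: the frog, the hawk]
4. Pilot goes back to Station Alpha alone.  [Station Alpha: the fly, the gecko, the mantis, the sparrow, the toad | Station Beta: the frog, the hawk]
5. Pilot goes to Station Beta with the fly.  [Station Alpha: the gecko, the mantis, the sparrow, the toad | Station Beta: the fly, the frog, the hawk]
6. Pilot goes back to Station Alpha alone.  [Station Alpha: the gecko, the mantis, the sparrow, the toad | Station Beta: the fly, the frog, the hawk]
7. Pilot goes to Station Beta with the toad.  [Station Alpha: the gecko, the mantis, the sparrow | Station Beta: the fly, the frog, the hawk, the toad]
8. Pilot goes back to Station Alpha with the frog.  [Station Alpha: the frog, the gecko, the mantis, the sparrow | Station Beta: the fly, the hawk, the toad]
9. Pilot goes to Station Beta with the gecko.  [Station Alpha: the frog, the mantis, the sparrow | Station Beta: the fly, the gecko, the hawk, the toad]
10. Pilot goes back to Station Alpha alone.  [Station Alpha: the frog, the mantis, the sparrow | Station Beta: the fly, the gecko, the hawk, the toad]
11. Pilot goes to Station Beta with the mantis.  [Station Alpha: the frog, the sparrow | Station Beta: the fly, the gecko, the hawk, the mantis, the toad]
12. Pilot goes back to Station Alpha alone.  [Station Alpha: the frog, the sparrow | Station Beta: the fly, the gecko, the hawk, the mantis, the toad]
13. Pilot goes to Station Beta with the sparrow.  [Station Alpha: the frog | Station Beta: the fly, the gecko, the hawk, the mantis, the sparrow, the toad]
14. Pilot goes back to Station Alpha alone.  [Station Alpha: the frog | Station Beta: the fly, the gecko, the hawk, the mantis, the sparrow, the toad]
15. Pilot goes to Station Beta with the frog.  [Station Alpha: — | Station Beta: the fly, the frog, the gecko, the hawk, the mantis, the sparrow, the toad]

15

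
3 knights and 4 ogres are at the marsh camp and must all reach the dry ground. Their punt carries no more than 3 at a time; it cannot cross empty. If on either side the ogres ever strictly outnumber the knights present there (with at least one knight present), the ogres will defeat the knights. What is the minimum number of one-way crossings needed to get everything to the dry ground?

The ogres already outnumber the knights at the marsh camp before anyone moves, so the starting position itself is disallowed.

impossible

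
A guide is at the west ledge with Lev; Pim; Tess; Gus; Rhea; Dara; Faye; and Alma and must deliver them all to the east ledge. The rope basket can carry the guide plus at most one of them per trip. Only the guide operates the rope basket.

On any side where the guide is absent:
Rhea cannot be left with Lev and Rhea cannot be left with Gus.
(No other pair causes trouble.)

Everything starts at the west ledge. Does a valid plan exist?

1. Guide goes to the east ledge with Rhea.
2. Guide goes back to the west ledge alone.
3. Guide goes to the east ledge with Lev.
4. Guide goes back to the west ledge with Rhea.
5. Guide goes to the east ledge with Gus.
6. Guide goes back to the west ledge alone.
7. Guide goes to the east ledge with Pim.
8. Guide goes back to the west ledge alone.
9. Guide goes to the east ledge with Tess.
10. Guide goes back to the west ledge alone.
11. Guide goes to the east ledge with Dara.
12. Guide goes back to the west ledge alone.
13. Guide goes to the east ledge with Faye.
14. Guide goes back to the west ledge alone.
15. Guide goes to the east ledge with Alma.
16. Guide goes back to the west ledge alone.
17. Guide goes to the east ledge with Rhea.

Yes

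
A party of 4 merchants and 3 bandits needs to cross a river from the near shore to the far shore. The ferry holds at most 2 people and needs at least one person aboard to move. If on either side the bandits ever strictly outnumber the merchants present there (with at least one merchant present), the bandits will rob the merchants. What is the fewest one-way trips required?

Counting alone: each trip to the far shore takes at most 2 across and each return brings at least 1 back, so after t trips out (and t−1 returns) at most 2t − (t−1) of the 7 are across; that first reaches 7 at t = 6, so at least 11 crossings are needed.
The plan below uses exactly 11 crossings, so it is optimal:
1. 2 bandits → the far shore.  (the near shore: 4M 1B; the far shore: 0M 2B)
2. 1 bandit ← the near shore.  (the near shore: 4M 2B; the far shore: 0M 1B)
3. 2 bandits → the far shore.  (the near shore: 4M 0B; the far shore: 0M 3B)
4. 1 bandit ← the near shore.  (the near shore: 4M 1B; the far shore: 0M 2B)
5. 2 merchants → the far shore.  (the near shore: 2M 1B; the far shore: 2M 2B)
6. 1 bandit ← the near shore.  (the near shore: 2M 2B; the far shore: 2M 1B)
7. 1 merchant and 1 bandit → the far shore.  (the near shore: 1M 1B; the far shore: 3M 2B)
8. 1 merchant ← the near shore.  (the near shore: 2M 1B; the far shore: 2M 2B)
9. 1 merchant and 1 bandit → the far shore.  (the near shore: 1M 0B; the far shore: 3M 3B)
10. 1 bandit ← the near shore.  (the near shore: 1M 1B; the far shore: 3M 2B)
11. 1 merchant and 1 bandit → the far shore.  (the near shore: 0M 0B; the far shore: 4M 3B)

11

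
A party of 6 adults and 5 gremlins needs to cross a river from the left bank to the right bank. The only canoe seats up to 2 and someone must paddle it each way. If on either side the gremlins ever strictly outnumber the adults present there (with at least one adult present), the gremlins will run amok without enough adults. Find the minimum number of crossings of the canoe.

Counting alone: each trip to the right bank takes at most 2 across and each return brings at least 1 back, so after t trips out (and t−1 returns) at most 2t − (t−1) of the 11 are across; that first reaches 11 at t = 10, so at least 19 crossings are needed.
The plan below uses exactly 19 crossings, so it is optimal:
1. 2 gremlins → the right bank.  (the left bank: 6A 3G; the right bank: 0A 2G)
2. 1 gremlin ← the left bank.  (the left bank: 6A 4G; the right bank: 0A 1G)
3. 2 gremlins → the right bank.  (the left bank: 6A 2G; the right bank: 0A 3G)
4. 1 gremlin ← the left bank.  (the left bank: 6A 3G; the right bank: 0A 2G)
5. 2 adults → the right bank.  (the left bank: 4A 3G; the right bank: 2A 2G)
6. 1 gremlin ← the left bank.  (the left bank: 4A 4G; the right bank: 2A 1G)
7. 1 adult and 1 gremlin → the right bank.  (the left bank: 3A 3G; the right bank: 3A 2G)
8. 1 adult ← the left bank.  (the left bank: 4A 3G; the right bank: 2A 2G)
9. 1 adult and 1 gremlin → the right bank.  (the left bank: 3A 2G; the right bank: 3A 3G)
10. 1 gremlin ← the left bank.  (the left bank: 3A 3G; the right bank: 3A 2G)
11. 1 adult and 1 gremlin → the right bank.  (the left bank: 2A 2G; the right bank: 4A 3G)
12. 1 adult ← the left bank.  (the left bank: 3A 2G; the right bank: 3A 3G)
13. 1 adult and 1 gremlin → the right bank.  (the left bank: 2A 1G; the right bank: 4A 4G)
14. 1 gremlin ← the left bank.  (the left bank: 2A 2G; the right bank: 4A 3G)
15. 1 adult and 1 gremlin → the right bank.  (the left bank: 1A 1G; the right bank: 5A 4G)
16. 1 adult ← the left bank.  (the left bank: 2A 1G; the right bank: 4A 4G)
17. 1 adult and 1 gremlin → the right bank.  (the left bank: 1A 0G; the right bank: 5A 5G)
18. 1 gremlin ← the left bank.  (the left bank: 1A 1G; the right bank: 5A 4G)
19. 1 adult and 1 gremlin → the right bank.  (the left bank: 0A 0G; the right bank: 6A 5G)

19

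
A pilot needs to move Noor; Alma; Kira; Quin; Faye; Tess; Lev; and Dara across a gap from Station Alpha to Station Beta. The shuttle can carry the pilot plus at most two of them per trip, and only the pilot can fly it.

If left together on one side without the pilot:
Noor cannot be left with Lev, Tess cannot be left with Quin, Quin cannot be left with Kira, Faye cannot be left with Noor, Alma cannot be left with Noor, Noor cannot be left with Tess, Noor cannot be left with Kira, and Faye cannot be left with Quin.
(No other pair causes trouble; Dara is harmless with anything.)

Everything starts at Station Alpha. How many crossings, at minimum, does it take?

11

Counting alone: the pilot can take at most 2 across per trip to Station Beta, so moving all 8 needs at least 4 loaded trips out, with a return between consecutive ones — at least 7 crossings.
The safety rule pushes this higher. Following every safe sequence of crossings, the most of the 8 that can be at Station Beta as the shuttle arrives there on crossings 7, 9 is 6, 7 respectively — never all 8.
So no plan with fewer than 11 crossings exists, and this one achieves 11:
1. Pilot goes to Station Beta with Noor and Quin.
2. Pilot goes back to Station Alpha alone.
3. Pilot goes to Station Beta with Dara.
4. Pilot goes back to Station Alpha alone.
5. Pilot goes to Station Beta with Alma and Lev.
6. Pilot goes back to Station Alpha with Noor.
7. Pilot goes to Station Beta with Kira and Noor.
8. Pilot goes back to Station Alpha with Noor and Quin.
9. Pilot goes to Station Beta with Faye and Tess.
10. Pilot goes back to Station Alpha alone.
11. Pilot goes to Station Beta with Noor and Quin.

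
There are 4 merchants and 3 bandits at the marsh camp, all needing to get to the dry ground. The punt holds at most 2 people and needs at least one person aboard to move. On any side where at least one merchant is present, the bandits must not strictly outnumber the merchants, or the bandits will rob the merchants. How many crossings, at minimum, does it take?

Counting alone: each trip to the dry ground takes at most 2 across and each return brings at least 1 back, so after t trips out (and t−1 returns) at most 2t − (t−1) of the 7 are across; that first reaches 7 at t = 6, so at least 11 crossings are needed.
The plan below uses exactly 11 crossings, so it is optimal:
1. 2 bandits → the dry ground.  (the marsh camp: 4M 1B; the dry ground: 0M 2B)
2. 1 bandit ← the marsh camp.  (the marsh camp: 4M 2B; the dry ground: 0M 1B)
3. 2 bandits → the dry ground.  (the marsh camp: 4M 0B; the dry ground: 0M 3B)
4. 1 bandit ← the marsh camp.  (the marsh camp: 4M 1B; the dry ground: 0M 2B)
5. 2 merchants → the dry ground.  (the marsh camp: 2M 1B; the dry ground: 2M 2B)
6. 1 bandit ← the marsh camp.  (the marsh camp: 2M 2B; the dry ground: 2M 1B)
7. 1 merchant and 1 bandit → the dry ground.  (the marsh camp: 1M 1B; the dry ground: 3M 2B)
8. 1 merchant ← the marsh camp.  (the marsh camp: 2M 1B; the dry ground: 2M 2B)
9. 1 merchant and 1 bandit → the dry ground.  (the marsh camp: 1M 0B; the dry ground: 3M 3B)
10. 1 bandit ← the marsh camp.  (the marsh camp: 1M 1B; the dry ground: 3M 2B)
11. 1 merchant and 1 bandit → the dry ground.  (the marsh camp: 0M 0B; the dry ground: 4M 3B)

11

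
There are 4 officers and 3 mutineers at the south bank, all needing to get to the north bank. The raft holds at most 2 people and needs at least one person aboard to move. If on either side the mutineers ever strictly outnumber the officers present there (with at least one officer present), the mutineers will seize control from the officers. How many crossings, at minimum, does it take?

Counting alone: each trip to the north bank takes at most 2 across and each return brings at least 1 back, so after t trips out (and t−1 returns) at most 2t − (t−1) of the 7 are across; that first reaches 7 at t = 6, so at least 11 crossings are needed.
The plan below uses exactly 11 crossings, so it is optimal:
1. 2 mutineers → the north bank.  (the south bank: 4O 1M; the north bank: 0O 2M)
2. 1 mutineer ← the south bank.  (the south bank: 4O 2M; the north bank: 0O 1M)
3. 2 mutineers → the north bank.  (the south bank: 4O 0M; the north bank: 0O 3M)
4. 1 mutineer ← the south bank.  (the south bank: 4O 1M; the north bank: 0O 2M)
5. 2 officers → the north bank.  (the south bank: 2O 1M; the north bank: 2O 2M)
6. 1 mutineer ← the south bank.  (the south bank: 2O 2M; the north bank: 2O 1M)
7. 1 officer and 1 mutineer → the north bank.  (the south bank: 1O 1M; the north bank: 3O 2M)
8. 1 officer ← the south bank.  (the south bank: 2O 1M; the north bank: 2O 2M)
9. 1 officer and 1 mutineer → the north bank.  (the south bank: 1O 0M; the north bank: 3O 3M)
10. 1 mutineer ← the south bank.  (the south bank: 1O 1M; the north bank: 3O 2M)
11. 1 officer and 1 mutineer → the north bank.  (the south bank: 0O 0M; the north bank: 4O 3M)

11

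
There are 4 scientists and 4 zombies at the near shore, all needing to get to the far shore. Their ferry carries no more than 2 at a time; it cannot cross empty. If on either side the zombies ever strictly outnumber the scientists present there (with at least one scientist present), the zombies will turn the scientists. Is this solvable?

No

Following every safe sequence of crossings from the start, the most of the 8 that can be at the far shore as the ferry arrives there on crossings 1, 3, 5 is 2, 3, 4 respectively; the best ever achieved is 4 of 8.
From crossing 7 on, no configuration arises that was not already reachable earlier: only 11 distinct safe configurations (who is on which side, and where the ferry is) can ever be reached, none of them has everyone across, and every continuation just revisits them. They are: 0 scientists + 0 zombies across (ferry back at the start); 0 scientists + 1 zombie across (ferry there); 0 scientists + 1 zombie across (ferry back at the start); 0 scientists + 2 zombies across (ferry there); 0 scientists + 2 zombies across (ferry back at the start); 0 scientists + 3 zombies across (ferry there); 0 scientists + 3 zombies across (ferry back at the start); 0 scientists + 4 zombies across (ferry there); 1 scientist + 1 zombie across (ferry there); 1 scientist + 1 zombie across (ferry back at the start); 2 scientists + 2 zombies across (ferry there). So no valid plan exists.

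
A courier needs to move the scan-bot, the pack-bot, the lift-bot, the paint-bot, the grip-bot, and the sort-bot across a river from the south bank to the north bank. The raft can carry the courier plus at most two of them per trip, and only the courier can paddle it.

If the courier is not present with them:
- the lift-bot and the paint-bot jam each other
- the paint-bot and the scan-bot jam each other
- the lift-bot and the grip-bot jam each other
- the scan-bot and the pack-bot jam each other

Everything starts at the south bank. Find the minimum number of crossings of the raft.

7

Counting alone: the courier can take at most 2 across per trip to the north bank, so moving all 6 needs at least 3 loaded trips out, with a return between consecutive ones — at least 5 crossings.
The safety rule pushes this higher. Following every safe sequence of crossings, the most of the 6 that can be at the north bank as the raft arrives there on crossing 5 is 5 — never all 6.
So no plan with fewer than 7 crossings exists, and this one achieves 7:
1. Courier goes to the north bank with the lift-bot and the scan-bot.  [the south bank: the grip-bot, the pack-bot, the paint-bot, the sort-bot | the north bank: the lift-bot, the scan-bot]
2. Courier goes back to the south bank alone.  [the south bank: the grip-bot, the pack-bot, the paint-bot, the sort-bot | the north bank: the lift-bot, the scan-bot]
3. Courier goes to the north bank with the pack-bot and the paint-bot.  [the south bank: the grip-bot, the sort-bot | the north bank: the lift-bot, the pack-bot, the paint-bot, the scan-bot]
4. Courier goes back to the south bank with the lift-bot and the scan-bot.  [the south bank: the grip-bot, the lift-bot, the scan-bot, the sort-bot | the north bank: the pack-bot, the paint-bot]
5. Courier goes to the north bank with the grip-bot and the sort-bot.  [the south bank: the lift-bot, the scan-bot | the north bank: the grip-bot, the pack-bot, the paint-bot, the sort-bot]
6. Courier goes back to the south bank alone.  [the south bank: the lift-bot, the scan-bot | the north bank: the grip-bot, the pack-bot, the paint-bot, the sort-bot]
7. Courier goes to the north bank with the lift-bot and the scan-bot.  [the south bank: — | the north bank: the grip-bot, the lift-bot, the pack-bot, the paint-bot, the scan-bot, the sort-bot]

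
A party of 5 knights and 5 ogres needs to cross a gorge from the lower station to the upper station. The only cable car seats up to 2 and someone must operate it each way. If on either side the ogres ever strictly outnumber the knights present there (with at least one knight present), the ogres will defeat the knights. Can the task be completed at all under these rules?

Following every safe sequence of crossings from the start, the most of the 10 that can be at the upper station as the cable car arrives there on crossings 1, 3, 5, 7 is 2, 3, 4, 5 respectively; the best ever achieved is 5 of 10.
From crossing 9 on, no configuration arises that was not already reachable earlier: only 13 distinct safe configurations (who is on which side, and where the cable car is) can ever be reached, none of them has everyone across, and every continuation just revisits them. They are: 0 knights + 0 ogres across (cable car back at the start); 0 knights + 1 ogre across (cable car there); 0 knights + 1 ogre across (cable car back at the start); 0 knights + 2 ogres across (cable car there); 0 knights + 2 ogres across (cable car back at the start); 0 knights + 3 ogres across (cable car there); 0 knights + 3 ogres across (cable car back at the start); 0 knights + 4 ogres across (cable car there); 0 knights + 4 ogres across (cable car back at the start); 0 knights + 5 ogres across (cable car there); 1 knight + 1 ogre across (cable car there); 1 knight + 1 ogre across (cable car back at the start); 2 knights + 2 ogres across (cable car there). So no valid plan exists.

No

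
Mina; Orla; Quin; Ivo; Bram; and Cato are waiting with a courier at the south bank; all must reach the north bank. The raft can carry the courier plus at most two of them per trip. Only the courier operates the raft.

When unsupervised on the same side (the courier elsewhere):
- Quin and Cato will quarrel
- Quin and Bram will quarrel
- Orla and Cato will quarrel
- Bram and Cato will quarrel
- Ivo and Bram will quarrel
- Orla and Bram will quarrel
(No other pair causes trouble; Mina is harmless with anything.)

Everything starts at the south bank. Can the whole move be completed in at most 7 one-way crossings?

No

Counting alone: the courier can take at most 2 across per trip to the north bank, so moving all 6 needs at least 3 loaded trips out, with a return between consecutive ones — at least 5 crossings.
The safety rule pushes this higher. Following every safe sequence of crossings, the most of the 6 that can be at the north bank as the raft arrives there on crossings 5, 7 is 4, 5 respectively — never all 6.
So the move cannot be finished within 7 crossings. (The shortest complete plan takes 9:)
1. Courier goes to the north bank with Bram and Cato.  [the south bank: Ivo, Mina, Orla, Quin | the north bank: Bram, Cato]
2. Courier goes back to the south bank with Bram.  [the south bank: Bram, Ivo, Mina, Orla, Quin | the north bank: Cato]
3. Courier goes to the north bank with Bram and Mina.  [the south bank: Ivo, Orla, Quin | the north bank: Bram, Cato, Mina]
4. Courier goes back to the south bank with Bram.  [the south bank: Bram, Ivo, Orla, Quin | the north bank: Cato, Mina]
5. Courier goes to the north bank with Bram and Ivo.  [the south bank: Orla, Quin | the north bank: Bram, Cato, Ivo, Mina]
6. Courier goes back to the south bank with Bram.  [the south bank: Bram, Orla, Quin | the north bank: Cato, Ivo, Mina]
7. Courier goes to the north bank with Orla and Quin.  [the south bank: Bram | the north bank: Cato, Ivo, Mina, Orla, Quin]
8. Courier goes back to the south bank with Cato.  [the south bank: Bram, Cato | the north bank: Ivo, Mina, Orla, Quin]
9. Courier goes to the north bank with Bram and Cato.  [the south bank: — | the north bank: Bram, Cato, Ivo, Mina, Orla, Quin]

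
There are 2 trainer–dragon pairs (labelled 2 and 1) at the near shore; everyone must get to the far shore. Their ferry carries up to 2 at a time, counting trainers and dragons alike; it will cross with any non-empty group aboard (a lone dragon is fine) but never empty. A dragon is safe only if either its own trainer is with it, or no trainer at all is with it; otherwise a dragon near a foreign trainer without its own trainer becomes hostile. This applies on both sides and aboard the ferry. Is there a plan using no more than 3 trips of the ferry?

No

Counting alone: each trip to the far shore takes at most 2 across and each return brings at least 1 back, so after t trips out (and t−1 returns) at most 2t − (t−1) of the 4 are across; that first reaches 4 at t = 3, so at least 5 crossings are needed.
Since 3 < 5, 3 crossings cannot be enough. (The shortest complete plan in fact takes 5:)
1. dragon 2 and trainer 2 cross → the far shore.
2. trainer 2 crosses ← the near shore.
3. trainer 1 and trainer 2 cross → the far shore.
4. trainer 1 crosses ← the near shore.
5. dragon 1 and trainer 1 cross → the far shore.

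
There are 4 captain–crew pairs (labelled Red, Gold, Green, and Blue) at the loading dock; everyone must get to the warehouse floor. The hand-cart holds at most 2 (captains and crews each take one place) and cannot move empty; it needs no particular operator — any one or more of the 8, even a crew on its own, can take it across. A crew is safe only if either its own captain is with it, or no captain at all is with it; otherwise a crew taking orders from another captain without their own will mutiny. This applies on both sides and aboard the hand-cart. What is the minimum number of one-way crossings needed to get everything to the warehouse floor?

impossible

Following every safe sequence of crossings from the start, the most of the 8 that can be at the warehouse floor as the hand-cart arrives there on crossings 1, 3, 5 is 2, 3, 4 respectively; the best ever achieved is 4 of 8.
From crossing 7 on, no configuration arises that was not already reachable earlier: only 44 distinct safe configurations (who is on which side, and where the hand-cart is) can ever be reached, none of them has everyone across, and every continuation just revisits them. So no valid plan exists.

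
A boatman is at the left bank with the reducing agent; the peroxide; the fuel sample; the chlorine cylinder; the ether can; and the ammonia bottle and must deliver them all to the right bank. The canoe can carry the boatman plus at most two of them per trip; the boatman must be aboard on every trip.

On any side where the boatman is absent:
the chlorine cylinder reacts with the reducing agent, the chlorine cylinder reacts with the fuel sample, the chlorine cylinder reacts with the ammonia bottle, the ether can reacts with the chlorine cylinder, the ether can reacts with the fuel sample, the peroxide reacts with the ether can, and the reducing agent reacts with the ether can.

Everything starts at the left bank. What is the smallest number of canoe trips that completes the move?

Counting alone: the boatman can take at most 2 across per trip to the right bank, so moving all 6 needs at least 3 loaded trips out, with a return between consecutive ones — at least 5 crossings.
The safety rule pushes this higher. Following every safe sequence of crossings, the most of the 6 that can be at the right bank as the canoe arrives there on crossings 5, 7 is 4, 5 respectively — never all 6.
So no plan with fewer than 9 crossings exists, and this one achieves 9:
1. Boatman goes to the right bank with the chlorine cylinder and the ether can.  [the left bank: the ammonia bottle, the fuel sample, the peroxide, the reducing agent | the right bank: the chlorine cylinder, the ether can]
2. Boatman goes back to the left bank with the chlorine cylinder.  [the left bank: the ammonia bottle, the chlorine cylinder, the fuel sample, the peroxide, the reducing agent | the right bank: the ether can]
3. Boatman goes to the right bank with the chlorine cylinder and the peroxide.  [the left bank: the ammonia bottle, the fuel sample, the reducing agent | the right bank: the chlorine cylinder, the ether can, the peroxide]
4. Boatman goes back to the left bank with the ether can.  [the left bank: the ammonia bottle, the ether can, the fuel sample, the reducing agent | the right bank: the chlorine cylinder, the peroxide]
5. Boatman goes to the right bank with the fuel sample and the reducing agent.  [the left bank: the ammonia bottle, the ether can | the right bank: the chlorine cylinder, the fuel sample, the peroxide, the reducing agent]
6. Boatman goes back to the left bank with the chlorine cylinder.  [the left bank: the ammonia bottle, the chlorine cylinder, the ether can | the right bank: the fuel sample, the peroxide, the reducing agent]
7. Boatman goes to the right bank with the ammonia bottle and the chlorine cylinder.  [the left bank: the ether can | the right bank: the ammonia bottle, the chlorine cylinder, the fuel sample, the peroxide, the reducing agent]
8. Boatman goes back to the left bank with the chlorine cylinder.  [the left bank: the chlorine cylinder, the ether can | the right bank: the ammonia bottle, the fuel sample, the peroxide, the reducing agent]
9. Boatman goes to the right bank with the chlorine cylinder and the ether can.  [the left bank: — | the right bank: the ammonia bottle, the chlorine cylinder, the ether can, the fuel sample, the peroxide, the reducing agent]

9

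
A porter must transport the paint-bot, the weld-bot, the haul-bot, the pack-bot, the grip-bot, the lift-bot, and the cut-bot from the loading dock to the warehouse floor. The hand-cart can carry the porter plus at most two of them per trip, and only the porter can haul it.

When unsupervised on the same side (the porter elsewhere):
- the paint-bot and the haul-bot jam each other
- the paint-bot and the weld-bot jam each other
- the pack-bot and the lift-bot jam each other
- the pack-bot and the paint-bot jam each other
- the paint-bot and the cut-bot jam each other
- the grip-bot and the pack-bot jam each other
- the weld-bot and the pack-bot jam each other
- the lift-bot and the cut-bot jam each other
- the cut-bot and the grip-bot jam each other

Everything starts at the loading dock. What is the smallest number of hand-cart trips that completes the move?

Whatever the first load, the items left behind include a forbidden pair without the porter. No opening move is safe, so no plan exists.

impossible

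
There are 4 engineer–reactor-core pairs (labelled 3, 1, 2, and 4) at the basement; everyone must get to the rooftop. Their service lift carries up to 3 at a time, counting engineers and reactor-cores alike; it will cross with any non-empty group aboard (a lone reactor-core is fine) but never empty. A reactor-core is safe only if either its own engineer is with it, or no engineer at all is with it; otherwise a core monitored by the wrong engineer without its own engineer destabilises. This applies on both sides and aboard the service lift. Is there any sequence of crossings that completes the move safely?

Yes

1. engineer 3 and reactor-core 3 cross → the rooftop.
2. engineer 3 crosses ← the basement.
3. engineer 1, engineer 3, and reactor-core 1 cross → the rooftop.
4. engineer 3 and reactor-core 3 cross ← the basement.
5. engineer 2, engineer 3, and engineer 4 cross → the rooftop.
6. reactor-core 1 crosses ← the basement.
7. reactor-core 1 and reactor-core 3 cross → the rooftop.
8. reactor-core 3 crosses ← the basement.
9. reactor-core 2, reactor-core 3, and reactor-core 4 cross → the rooftop.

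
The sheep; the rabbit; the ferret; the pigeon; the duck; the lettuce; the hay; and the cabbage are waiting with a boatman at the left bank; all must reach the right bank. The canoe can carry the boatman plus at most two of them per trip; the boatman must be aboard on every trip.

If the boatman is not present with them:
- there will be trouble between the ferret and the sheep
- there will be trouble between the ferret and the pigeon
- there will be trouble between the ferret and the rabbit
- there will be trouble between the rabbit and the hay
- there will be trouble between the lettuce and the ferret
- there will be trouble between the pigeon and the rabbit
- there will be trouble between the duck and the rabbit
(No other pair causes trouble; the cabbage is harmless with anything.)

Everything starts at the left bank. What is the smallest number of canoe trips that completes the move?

Counting alone: the boatman can take at most 2 across per trip to the right bank, so moving all 8 needs at least 4 loaded trips out, with a return between consecutive ones — at least 7 crossings.
The safety rule pushes this higher. Following every safe sequence of crossings, the most of the 8 that can be at the right bank as the canoe arrives there on crossings 7, 9, 11 is 5, 6, 7 respectively — never all 8.
So no plan with fewer than 13 crossings exists, and this one achieves 13:
1. Boatman goes to the right bank with the ferret and the rabbit.  [the left bank: the cabbage, the duck, the hay, the lettuce, the pigeon, the sheep | the right bank: the ferret, the rabbit]
2. Boatman goes back to the left bank with the rabbit.  [the left bank: the cabbage, the duck, the hay, the lettuce, the pigeon, the rabbit, the sheep | the right bank: the ferret]
3. Boatman goes to the right bank with the rabbit and the sheep.  [the left bank: the cabbage, the duck, the hay, the lettuce, the pigeon | the right bank: the ferret, the rabbit, the sheep]
4. Boatman goes back to the left bank with the ferret.  [the left bank: the cabbage, the duck, the ferret, the hay, the lettuce, the pigeon | the right bank: the rabbit, the sheep]
5. Boatman goes to the right bank with the ferret and the lettuce.  [the left bank: the cabbage, the duck, the hay, the pigeon | the right bank: the ferret, the lettuce, the rabbit, the sheep]
6. Boatman goes back to the left bank with the ferret.  [the left bank: the cabbage, the duck, the ferret, the hay, the pigeon | the right bank: the lettuce, the rabbit, the sheep]
7. Boatman goes to the right bank with the cabbage and the ferret.  [the left bank: the duck, the hay, the pigeon | the right bank: the cabbage, the ferret, the lettuce, the rabbit, the sheep]
8. Boatman goes back to the left bank with the ferret.  [the left bank: the duck, the ferret, the hay, the pigeon | the right bank: the cabbage, the lettuce, the rabbit, the sheep]
9. Boatman goes to the right bank with the duck and the pigeon.  [the left bank: the ferret, the hay | the right bank: the cabbage, the duck, the lettuce, the pigeon, the rabbit, the sheep]
10. Boatman goes back to the left bank with the rabbit.  [the left bank: the ferret, the hay, the rabbit | the right bank: the cabbage, the duck, the lettuce, the pigeon, the sheep]
11. Boatman goes to the right bank with the hay and the rabbit.  [the left bank: the ferret | the right bank: the cabbage, the duck, the hay, the lettuce, the pigeon, the rabbit, the sheep]
12. Boatman goes back to the left bank with the rabbit.  [the left bank: the ferret, the rabbit | the right bank: the cabbage, the duck, the hay, the lettuce, the pigeon, the sheep]
13. Boatman goes to the right bank with the ferret and the rabbit.  [the left bank: — | the right bank: the cabbage, the duck, the ferret, the hay, the lettuce, the pigeon, the rabbit, the sheep]

13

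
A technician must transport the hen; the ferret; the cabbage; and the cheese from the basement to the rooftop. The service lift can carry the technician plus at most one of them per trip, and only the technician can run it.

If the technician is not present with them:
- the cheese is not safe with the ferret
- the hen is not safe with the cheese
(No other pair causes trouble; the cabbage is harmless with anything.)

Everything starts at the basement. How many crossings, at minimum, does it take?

Counting alone: the technician can take at most 1 across per trip to the rooftop, so moving all 4 needs at least 4 loaded trips out, with a return between consecutive ones — at least 7 crossings.
The safety rule pushes this higher. Following every safe sequence of crossings, the most of the 4 that can be at the rooftop as the service lift arrives there on crossing 7 is 3 — never all 4.
So no plan with fewer than 9 crossings exists, and this one achieves 9:
1. Technician goes to the rooftop with the cheese.  [the basement: the cabbage, the ferret, the hen | the rooftop: the cheese]
2. Technician goes back to the basement alone.  [the basement: the cabbage, the ferret, the hen | the rooftop: the cheese]
3. Technician goes to the rooftop with the hen.  [the basement: the cabbage, the ferret | the rooftop: the cheese, the hen]
4. Technician goes back to the basement with the cheese.  [the basement: the cabbage, the cheese, the ferret | the rooftop: the hen]
5. Technician goes to the rooftop with the ferret.  [the basement: the cabbage, the cheese | the rooftop: the ferret, the hen]
6. Technician goes back to the basement alone.  [the basement: the cabbage, the cheese | the rooftop: the ferret, the hen]
7. Technician goes to the rooftop with the cabbage.  [the basement: the cheese | the rooftop: the cabbage, the ferret, the hen]
8. Technician goes back to the basement alone.  [the basement: the cheese | the rooftop: the cabbage, the ferret, the hen]
9. Technician goes to the rooftop with the cheese.  [the basement: — | the rooftop: the cabbage, the cheese, the ferret, the hen]

9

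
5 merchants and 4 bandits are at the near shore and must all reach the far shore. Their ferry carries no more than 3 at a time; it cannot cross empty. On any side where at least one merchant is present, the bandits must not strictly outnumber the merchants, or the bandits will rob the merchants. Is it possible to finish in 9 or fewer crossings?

Yes — this plan uses 7 crossings (≤ 9):
1. 3 bandits → the far shore.  (the near shore: 5M 1B; the far shore: 0M 3B)
2. 1 bandit ← the near shore.  (the near shore: 5M 2B; the far shore: 0M 2B)
3. 3 merchants → the far shore.  (the near shore: 2M 2B; the far shore: 3M 2B)
4. 1 merchant ← the near shore.  (the near shore: 3M 2B; the far shore: 2M 2B)
5. 2 merchants and 1 bandit → the far shore.  (the near shore: 1M 1B; the far shore: 4M 3B)
6. 1 merchant ← the near shore.  (the near shore: 2M 1B; the far shore: 3M 3B)
7. 2 merchants and 1 bandit → the far shore.  (the near shore: 0M 0B; the far shore: 5M 4B)

Yes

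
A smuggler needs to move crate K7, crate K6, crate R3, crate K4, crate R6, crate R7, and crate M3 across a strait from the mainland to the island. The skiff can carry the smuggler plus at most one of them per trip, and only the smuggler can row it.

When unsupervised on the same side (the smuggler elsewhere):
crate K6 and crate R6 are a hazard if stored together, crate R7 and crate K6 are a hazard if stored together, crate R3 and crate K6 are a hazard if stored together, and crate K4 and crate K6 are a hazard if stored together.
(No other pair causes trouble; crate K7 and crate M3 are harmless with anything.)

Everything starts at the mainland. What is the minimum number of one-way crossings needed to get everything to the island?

Following every safe sequence of crossings from the start, the most of the 7 that can be at the island as the skiff arrives there on crossings 1, 3, 5, 7 is 1, 2, 3, 4 respectively; the best ever achieved is 4 of 7.
From crossing 9 on, no configuration arises that was not already reachable earlier: only 44 distinct safe configurations (who is on which side, and where the skiff is) can ever be reached, none of them has everyone across, and every continuation just revisits them. So no valid plan exists.

impossible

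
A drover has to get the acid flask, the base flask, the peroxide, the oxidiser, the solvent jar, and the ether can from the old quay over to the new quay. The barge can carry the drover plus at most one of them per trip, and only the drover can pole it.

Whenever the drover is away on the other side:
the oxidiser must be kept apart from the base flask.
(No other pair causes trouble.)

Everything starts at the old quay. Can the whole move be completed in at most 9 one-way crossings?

No

Counting alone: the drover can take at most 1 across per trip to the new quay, so moving all 6 needs at least 6 loaded trips out, with a return between consecutive ones — at least 11 crossings.
Since 9 < 11, 9 crossings cannot be enough. (The shortest complete plan in fact takes 11:)
1. Drover goes to the new quay with the base flask.
2. Drover goes back to the old quay alone.
3. Drover goes to the new quay with the acid flask.
4. Drover goes back to the old quay alone.
5. Drover goes to the new quay with the peroxide.
6. Drover goes back to the old quay alone.
7. Drover goes to the new quay with the solvent jar.
8. Drover goes back to the old quay alone.
9. Drover goes to the new quay with the ether can.
10. Drover goes back to the old quay alone.
11. Drover goes to the new quay with the oxidiser.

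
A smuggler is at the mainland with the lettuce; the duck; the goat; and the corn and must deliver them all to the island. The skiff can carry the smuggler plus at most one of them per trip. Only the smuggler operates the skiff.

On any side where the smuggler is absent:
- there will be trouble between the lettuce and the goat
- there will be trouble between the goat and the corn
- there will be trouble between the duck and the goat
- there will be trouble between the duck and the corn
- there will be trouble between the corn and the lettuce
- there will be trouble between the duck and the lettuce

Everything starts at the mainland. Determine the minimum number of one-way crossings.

impossible

Whatever the first load, the items left behind include a forbidden pair without the smuggler. No opening move is safe, so no plan exists.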